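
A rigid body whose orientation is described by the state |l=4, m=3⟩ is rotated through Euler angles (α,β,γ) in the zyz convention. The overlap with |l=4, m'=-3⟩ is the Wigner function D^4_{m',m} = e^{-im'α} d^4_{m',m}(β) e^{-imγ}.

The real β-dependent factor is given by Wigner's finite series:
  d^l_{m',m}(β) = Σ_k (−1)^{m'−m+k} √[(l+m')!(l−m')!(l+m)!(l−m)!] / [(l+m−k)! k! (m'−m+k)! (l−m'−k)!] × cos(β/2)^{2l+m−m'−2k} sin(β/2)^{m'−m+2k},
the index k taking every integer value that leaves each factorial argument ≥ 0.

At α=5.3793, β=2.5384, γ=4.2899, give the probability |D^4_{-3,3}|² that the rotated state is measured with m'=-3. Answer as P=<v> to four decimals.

P=0.0497

Split into d^4_{-3,3}(β=2.5384) × two z-phases.
With c≡cos(β/2)=0.297045 and s≡sin(β/2)=0.954864, N=[1·5040·5040·1]^{1/2}=5040.000000
The bounds max(0,m−m')=6 and min(l+m,l−m')=7 give 2 terms
  k=6: (−1)^0·5040.0000/(720)·0.2970^2·0.9549^6 = +0.468155
  k=7: (−1)^1·5040.0000/(5040)·0.2970^0·0.9549^8 = -0.691083
d^4_{-3,3}(2.5384) = +0.468155 -0.691083 = -0.222928
|D^4_{-3,3}|² = |d^4_{-3,3}(β)|² = (-0.222928)² = 0.049697 (the z-rotation phases have unit modulus)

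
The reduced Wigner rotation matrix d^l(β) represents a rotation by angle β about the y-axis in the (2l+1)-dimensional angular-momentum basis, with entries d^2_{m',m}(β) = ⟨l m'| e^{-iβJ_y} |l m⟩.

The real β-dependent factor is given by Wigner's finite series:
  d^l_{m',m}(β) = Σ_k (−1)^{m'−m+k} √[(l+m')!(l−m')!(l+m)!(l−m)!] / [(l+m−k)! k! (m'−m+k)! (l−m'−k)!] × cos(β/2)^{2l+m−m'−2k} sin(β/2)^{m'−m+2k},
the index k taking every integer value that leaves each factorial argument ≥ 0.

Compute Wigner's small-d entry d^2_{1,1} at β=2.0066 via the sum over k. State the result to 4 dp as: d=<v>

d^2_{1,1}(β=2.0066) via Wigner's sum:
Half-angle: c=0.537523, s=0.843249. N=√(6·1·6·1)=6.000000
The bounds max(0,m−m')=0 and min(l+m,l−m')=1 give 2 terms
  k=0: (−1)^0·6.0000/(6)·0.5375^4·0.8432^0 = +0.083481
  k=1: (−1)^1·6.0000/(2)·0.5375^2·0.8432^2 = -0.616349
d^2_{1,1}(2.0066) = +0.083481 -0.616349 = -0.532868

d=-0.5329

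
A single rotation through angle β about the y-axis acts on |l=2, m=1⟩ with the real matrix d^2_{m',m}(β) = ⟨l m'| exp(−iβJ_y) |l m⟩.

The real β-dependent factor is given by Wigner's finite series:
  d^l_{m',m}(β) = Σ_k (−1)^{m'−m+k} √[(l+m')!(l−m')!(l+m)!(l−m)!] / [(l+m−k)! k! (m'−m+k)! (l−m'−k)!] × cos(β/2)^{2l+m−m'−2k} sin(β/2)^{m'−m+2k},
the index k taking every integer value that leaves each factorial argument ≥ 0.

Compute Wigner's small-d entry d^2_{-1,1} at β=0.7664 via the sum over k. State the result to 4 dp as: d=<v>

d^2_{-1,1}(β=0.7664) via Wigner's sum:
c=cos(0.7664/2)=0.927473, s=sin(0.7664/2)=0.373890; N=√[1·6·6·1]=6.000000
k∈{2,3} keeps every argument non-negative
  k=2: (−1)^0·6.0000/(2)·0.9275^2·0.3739^2 = +0.360755
  k=3: (−1)^1·6.0000/(6)·0.9275^0·0.3739^4 = -0.019542
d^2_{-1,1}(0.7664) = +0.360755 -0.019542 = +0.341212

d=0.3412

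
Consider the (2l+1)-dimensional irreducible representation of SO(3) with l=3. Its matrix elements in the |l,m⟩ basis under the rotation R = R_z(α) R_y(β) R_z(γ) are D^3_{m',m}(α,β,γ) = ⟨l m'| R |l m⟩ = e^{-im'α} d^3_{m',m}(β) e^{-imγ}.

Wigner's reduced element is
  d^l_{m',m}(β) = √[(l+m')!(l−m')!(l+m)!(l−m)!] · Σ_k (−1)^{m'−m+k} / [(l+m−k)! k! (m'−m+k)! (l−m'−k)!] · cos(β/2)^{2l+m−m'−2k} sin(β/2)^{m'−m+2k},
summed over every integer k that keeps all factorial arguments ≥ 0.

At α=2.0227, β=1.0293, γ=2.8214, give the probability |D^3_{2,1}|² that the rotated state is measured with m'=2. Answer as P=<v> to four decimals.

P=0.0786

D^3_{2,1}(2.0227,1.0293,2.8214) = e^{-i·2·2.0227}·d^3_{2,1}(1.0293)·e^{-i·1·2.8214}. Compute d first:
With c≡cos(β/2)=0.870465 and s≡sin(β/2)=0.492230, N=[120·1·24·2]^{1/2}=75.894664
k: max(0,(1)−(2))=0 … min(3+(1),3−(2))=1
  k=0: (−1)^1·75.8947/(24)·0.8705^5·0.4922^1 = -0.777902
  k=1: (−1)^2·75.8947/(12)·0.8705^3·0.4922^3 = +0.497495
d^3_{2,1}(1.0293) = -0.777902 +0.497495 = -0.280407
|D^3_{2,1}|² = |d^3_{2,1}(β)|² = (-0.280407)² = 0.078628 (the z-rotation phases have unit modulus)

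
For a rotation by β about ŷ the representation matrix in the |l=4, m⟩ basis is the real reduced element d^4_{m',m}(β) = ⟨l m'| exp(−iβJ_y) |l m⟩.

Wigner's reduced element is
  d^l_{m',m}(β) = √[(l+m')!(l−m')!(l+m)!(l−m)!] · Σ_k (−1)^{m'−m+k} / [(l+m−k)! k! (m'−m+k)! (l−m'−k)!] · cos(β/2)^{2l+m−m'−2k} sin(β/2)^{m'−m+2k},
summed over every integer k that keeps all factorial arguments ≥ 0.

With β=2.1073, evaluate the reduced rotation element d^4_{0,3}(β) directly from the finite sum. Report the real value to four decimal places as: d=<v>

d^4_{0,3}(β=2.1073) via Wigner's sum:
Half-angle: c=0.494402, s=0.869234. N=√(24·24·5040·1)=1703.830978
k: max(0,(3)−(0))=3 … min(4+(3),4−(0))=4
  k=3: (−1)^0·1703.8310/(144)·0.4944^5·0.8692^3 = +0.229548
  k=4: (−1)^1·1703.8310/(144)·0.4944^3·0.8692^5 = -0.709555
d^4_{0,3}(2.1073) = +0.229548 -0.709555 = -0.480007

d=-0.4800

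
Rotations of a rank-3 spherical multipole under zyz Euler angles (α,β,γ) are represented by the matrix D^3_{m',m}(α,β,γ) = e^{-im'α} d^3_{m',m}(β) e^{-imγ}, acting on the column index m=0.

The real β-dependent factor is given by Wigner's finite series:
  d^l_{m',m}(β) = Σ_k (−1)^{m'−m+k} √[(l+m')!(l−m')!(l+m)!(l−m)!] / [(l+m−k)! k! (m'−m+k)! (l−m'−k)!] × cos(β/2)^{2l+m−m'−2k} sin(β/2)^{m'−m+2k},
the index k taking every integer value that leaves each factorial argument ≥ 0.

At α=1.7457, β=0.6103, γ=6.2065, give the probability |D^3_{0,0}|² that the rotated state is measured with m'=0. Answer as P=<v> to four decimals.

P=0.0215

D^3_{0,0}(1.7457,0.6103,6.2065) = e^{-i·0·1.7457}·d^3_{0,0}(0.6103)·e^{-i·0·6.2065}. Compute d first:
c=cos(0.6103/2)=0.953802, s=sin(0.6103/2)=0.300436; N=√[6·6·6·6]=36.000000
The bounds max(0,m−m')=0 and min(l+m,l−m')=3 give 4 terms
  k=0: (−1)^0·36.0000/(36)·0.9538^6·0.3004^0 = +0.752920
  k=1: (−1)^1·36.0000/(4)·0.9538^4·0.3004^2 = -0.672326
  k=2: (−1)^2·36.0000/(4)·0.9538^2·0.3004^4 = +0.066707
  k=3: (−1)^3·36.0000/(36)·0.9538^0·0.3004^6 = -0.000735
d^3_{0,0}(0.6103) = +0.752920 -0.672326 +0.066707 -0.000735 = +0.146566
|D^3_{0,0}|² = |d^3_{0,0}(β)|² = (+0.146566)² = 0.021481 (the z-rotation phases have unit modulus)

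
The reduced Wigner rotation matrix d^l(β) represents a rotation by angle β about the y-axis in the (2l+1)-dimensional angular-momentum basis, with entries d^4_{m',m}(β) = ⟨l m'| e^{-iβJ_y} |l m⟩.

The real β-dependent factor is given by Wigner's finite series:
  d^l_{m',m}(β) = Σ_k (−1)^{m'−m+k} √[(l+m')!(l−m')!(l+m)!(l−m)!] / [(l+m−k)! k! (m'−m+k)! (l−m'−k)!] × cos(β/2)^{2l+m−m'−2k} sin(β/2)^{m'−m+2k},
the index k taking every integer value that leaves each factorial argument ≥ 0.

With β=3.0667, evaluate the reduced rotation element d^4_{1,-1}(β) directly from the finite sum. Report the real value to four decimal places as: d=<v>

d^4_{1,-1}(β=3.0667) via Wigner's sum:
Half-angle: c=0.037438, s=0.999299. N=√(120·6·6·120)=720.000000
Admissible k: 0..3 (factorial args all ≥0)
  k=0: (−1)^2·720.0000/(72)·0.0374^6·0.9993^2 = +0.000000
  k=1: (−1)^3·720.0000/(24)·0.0374^4·0.9993^4 = -0.000059
  k=2: (−1)^4·720.0000/(48)·0.0374^2·0.9993^6 = +0.020935
  k=3: (−1)^5·720.0000/(720)·0.0374^0·0.9993^8 = -0.994405
d^4_{1,-1}(3.0667) = +0.000000 -0.000059 +0.020935 -0.994405 = -0.973529

d=-0.9735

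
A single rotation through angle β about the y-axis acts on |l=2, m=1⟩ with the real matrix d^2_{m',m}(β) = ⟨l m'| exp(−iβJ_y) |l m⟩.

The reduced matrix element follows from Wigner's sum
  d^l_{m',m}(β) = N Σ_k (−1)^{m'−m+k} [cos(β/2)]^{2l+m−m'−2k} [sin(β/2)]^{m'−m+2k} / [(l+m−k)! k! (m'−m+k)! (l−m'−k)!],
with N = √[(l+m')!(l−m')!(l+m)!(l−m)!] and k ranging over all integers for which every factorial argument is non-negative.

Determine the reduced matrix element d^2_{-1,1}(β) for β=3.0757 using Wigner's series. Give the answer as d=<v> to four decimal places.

d^2_{-1,1}(β=3.0757) via Wigner's sum:
With c≡cos(β/2)=0.032940 and s≡sin(β/2)=0.999457, N=[1·6·6·1]^{1/2}=6.000000
k: max(0,(1)−(-1))=2 … min(2+(1),2−(-1))=3
  k=2: (−1)^0·6.0000/(2)·0.0329^2·0.9995^2 = +0.003252
  k=3: (−1)^1·6.0000/(6)·0.0329^0·0.9995^4 = -0.997831
d^2_{-1,1}(3.0757) = +0.003252 -0.997831 = -0.994579

d=-0.9946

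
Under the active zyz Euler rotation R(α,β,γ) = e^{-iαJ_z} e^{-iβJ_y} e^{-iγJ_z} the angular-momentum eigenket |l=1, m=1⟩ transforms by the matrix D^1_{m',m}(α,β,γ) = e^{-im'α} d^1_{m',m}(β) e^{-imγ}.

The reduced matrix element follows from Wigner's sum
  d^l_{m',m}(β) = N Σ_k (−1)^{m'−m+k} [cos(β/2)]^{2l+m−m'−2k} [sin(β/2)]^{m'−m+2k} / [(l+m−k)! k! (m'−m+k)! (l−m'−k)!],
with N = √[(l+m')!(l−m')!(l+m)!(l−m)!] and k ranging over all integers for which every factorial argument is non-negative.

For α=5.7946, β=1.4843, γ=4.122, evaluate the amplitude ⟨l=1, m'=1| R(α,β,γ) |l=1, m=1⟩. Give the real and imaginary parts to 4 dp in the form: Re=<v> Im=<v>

Re=-0.4788 Im=0.2565

Split into d^1_{1,1}(β=1.4843) × two z-phases.
Half-angle: c=0.737017, s=0.675874. N=√(2·1·2·1)=2.000000
Admissible k: 0..0 (factorial args all ≥0)
  k=0: (−1)^0·2.0000/(2)·0.7370^2·0.6759^0 = +0.543194
d^1_{1,1}(1.4843) = +0.543194
Attach z-rotation phases: D = e^{-i(1)(5.7946)}·(+0.543194)·e^{-i(1)(4.122)} = -0.478812+0.256514i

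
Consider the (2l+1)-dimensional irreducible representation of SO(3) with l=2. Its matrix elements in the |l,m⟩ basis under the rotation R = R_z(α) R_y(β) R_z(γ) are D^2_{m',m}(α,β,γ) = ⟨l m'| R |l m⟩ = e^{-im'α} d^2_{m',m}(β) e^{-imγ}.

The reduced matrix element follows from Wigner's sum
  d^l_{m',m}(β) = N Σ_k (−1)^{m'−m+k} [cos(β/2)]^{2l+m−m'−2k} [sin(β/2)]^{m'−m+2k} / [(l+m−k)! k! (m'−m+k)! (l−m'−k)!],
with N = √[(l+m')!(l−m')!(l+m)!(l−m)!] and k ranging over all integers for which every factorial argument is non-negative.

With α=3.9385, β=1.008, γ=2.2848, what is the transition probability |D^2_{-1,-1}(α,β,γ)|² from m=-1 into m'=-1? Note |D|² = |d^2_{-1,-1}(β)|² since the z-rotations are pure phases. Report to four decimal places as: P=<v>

D^2_{-1,-1}(3.9385,1.008,2.2848) = e^{-i·-1·3.9385}·d^2_{-1,-1}(1.008)·e^{-i·-1·2.2848}. Compute d first:
Half-angle: c=0.875658, s=0.482932. N=√(1·6·1·6)=6.000000
k: max(0,(-1)−(-1))=0 … min(2+(-1),2−(-1))=1
  k=0: (−1)^0·6.0000/(6)·0.8757^4·0.4829^0 = +0.587946
  k=1: (−1)^1·6.0000/(2)·0.8757^2·0.4829^2 = -0.536491
d^2_{-1,-1}(1.008) = +0.587946 -0.536491 = +0.051456
|D^2_{-1,-1}|² = |d^2_{-1,-1}(β)|² = (+0.051456)² = 0.002648 (the z-rotation phases have unit modulus)

P=0.0026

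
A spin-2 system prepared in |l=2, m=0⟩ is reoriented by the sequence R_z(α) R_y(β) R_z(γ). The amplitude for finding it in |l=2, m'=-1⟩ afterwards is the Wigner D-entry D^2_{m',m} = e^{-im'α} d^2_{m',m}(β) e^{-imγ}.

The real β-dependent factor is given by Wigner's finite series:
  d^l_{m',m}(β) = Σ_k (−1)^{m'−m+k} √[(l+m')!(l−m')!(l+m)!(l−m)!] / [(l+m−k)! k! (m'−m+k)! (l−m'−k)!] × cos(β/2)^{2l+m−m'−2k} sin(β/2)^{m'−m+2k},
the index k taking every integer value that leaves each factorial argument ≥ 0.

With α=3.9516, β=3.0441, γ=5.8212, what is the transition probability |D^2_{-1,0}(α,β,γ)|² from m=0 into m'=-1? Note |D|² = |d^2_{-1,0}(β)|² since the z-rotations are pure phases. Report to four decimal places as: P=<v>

First d^2_{-1,0}(β=3.0441), then the phase factors e^{-i(-1)α} and e^{-i(0)γ}:
c=cos(3.0441/2)=0.048727, s=sin(3.0441/2)=0.998812; N=√[1·6·2·2]=4.898979
Admissible k: 1..2 (factorial args all ≥0)
  k=1: (−1)^0·4.8990/(2)·0.0487^3·0.9988^1 = +0.000283
  k=2: (−1)^1·4.8990/(2)·0.0487^1·0.9988^3 = -0.118932
d^2_{-1,0}(3.0441) = +0.000283 -0.118932 = -0.118648
|D^2_{-1,0}|² = |d^2_{-1,0}(β)|² = (-0.118648)² = 0.014077 (the z-rotation phases have unit modulus)

P=0.0141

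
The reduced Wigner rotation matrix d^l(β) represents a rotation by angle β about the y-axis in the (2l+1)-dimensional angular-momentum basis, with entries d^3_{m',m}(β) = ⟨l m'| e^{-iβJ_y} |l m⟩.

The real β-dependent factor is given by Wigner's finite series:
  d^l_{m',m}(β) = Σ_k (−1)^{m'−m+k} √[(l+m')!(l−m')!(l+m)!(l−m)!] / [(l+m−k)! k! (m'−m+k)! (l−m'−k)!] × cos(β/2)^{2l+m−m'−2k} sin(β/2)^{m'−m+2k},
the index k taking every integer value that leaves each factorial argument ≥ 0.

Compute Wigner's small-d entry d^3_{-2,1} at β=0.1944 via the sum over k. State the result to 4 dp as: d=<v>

d^3_{-2,1}(β=0.1944) via Wigner's sum:
Half-angle: c=0.995280, s=0.097047. N=√(1·120·24·2)=75.894664
k∈{3,4} keeps every argument non-negative
  k=3: (−1)^0·75.8947/(12)·0.9953^3·0.0970^3 = +0.005699
  k=4: (−1)^1·75.8947/(24)·0.9953^1·0.0970^5 = -0.000027
d^3_{-2,1}(0.1944) = +0.005699 -0.000027 = +0.005672

d=0.0057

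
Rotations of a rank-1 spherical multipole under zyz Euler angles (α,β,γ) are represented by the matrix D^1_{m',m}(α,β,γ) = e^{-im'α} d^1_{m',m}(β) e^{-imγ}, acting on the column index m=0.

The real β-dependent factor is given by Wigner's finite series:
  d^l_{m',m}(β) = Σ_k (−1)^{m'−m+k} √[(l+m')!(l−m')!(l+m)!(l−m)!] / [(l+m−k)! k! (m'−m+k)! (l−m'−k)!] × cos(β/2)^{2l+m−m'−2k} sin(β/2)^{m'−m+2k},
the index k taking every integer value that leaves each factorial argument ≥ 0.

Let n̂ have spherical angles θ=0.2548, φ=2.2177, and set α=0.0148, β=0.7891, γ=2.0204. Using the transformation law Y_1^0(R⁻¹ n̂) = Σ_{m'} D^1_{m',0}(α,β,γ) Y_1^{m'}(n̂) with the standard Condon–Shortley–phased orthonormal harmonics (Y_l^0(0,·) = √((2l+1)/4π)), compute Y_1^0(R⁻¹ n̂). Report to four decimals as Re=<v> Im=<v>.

Need the full column D^1_{m',0} for m'=−1..1 at α=0.0148, β=0.7891, γ=2.0204.
cos(β/2)=0.923170, sin(β/2)=0.384393
d^1_{-1,0}: single k=1 term ⇒ +0.501847;  D = +0.501793+0.007427i
d^1_{0,0}: k∈[0..1] ⇒ +0.852242 -0.147758 = +0.704484;  D = +0.704484+0.000000i
d^1_{1,0}: single k=0 term ⇒ -0.501847;  D = -0.501793+0.007427i
Y_1^{m'}(θ=0.2548,φ=2.2177) and Σ D·Y over m':
  (+0.5018+0.0074i)·(-0.0525-0.0695i)  (+0.7045+0.0000i)·(+0.4728+0.0000i)  (-0.5018+0.0074i)·(+0.0525-0.0695i)
Y_1^0(R⁻¹ n̂) = +0.281457+0.000000i

Re=0.2815 Im=0.0000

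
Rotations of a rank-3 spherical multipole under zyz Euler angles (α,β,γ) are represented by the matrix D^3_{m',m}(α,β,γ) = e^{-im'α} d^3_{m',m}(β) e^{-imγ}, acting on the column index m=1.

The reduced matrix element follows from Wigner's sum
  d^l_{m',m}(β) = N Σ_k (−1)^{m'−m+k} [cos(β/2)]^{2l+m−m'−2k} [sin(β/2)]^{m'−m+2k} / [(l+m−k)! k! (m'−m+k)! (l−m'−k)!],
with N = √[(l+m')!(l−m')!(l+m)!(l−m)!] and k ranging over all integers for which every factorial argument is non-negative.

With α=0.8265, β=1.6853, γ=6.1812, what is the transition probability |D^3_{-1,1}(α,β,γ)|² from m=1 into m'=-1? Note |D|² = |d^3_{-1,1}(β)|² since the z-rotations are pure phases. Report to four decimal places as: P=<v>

Split into d^3_{-1,1}(β=1.6853) × two z-phases.
With c≡cos(β/2)=0.665487 and s≡sin(β/2)=0.746409, N=[2·24·24·2]^{1/2}=48.000000
k: max(0,(1)−(-1))=2 … min(3+(1),3−(-1))=4
  k=2: (−1)^0·48.0000/(8)·0.6655^4·0.7464^2 = +0.655638
  k=3: (−1)^1·48.0000/(6)·0.6655^2·0.7464^4 = -1.099708
  k=4: (−1)^2·48.0000/(48)·0.6655^0·0.7464^6 = +0.172927
d^3_{-1,1}(1.6853) = +0.655638 -1.099708 +0.172927 = -0.271144
|D^3_{-1,1}|² = |d^3_{-1,1}(β)|² = (-0.271144)² = 0.073519 (the z-rotation phases have unit modulus)

P=0.0735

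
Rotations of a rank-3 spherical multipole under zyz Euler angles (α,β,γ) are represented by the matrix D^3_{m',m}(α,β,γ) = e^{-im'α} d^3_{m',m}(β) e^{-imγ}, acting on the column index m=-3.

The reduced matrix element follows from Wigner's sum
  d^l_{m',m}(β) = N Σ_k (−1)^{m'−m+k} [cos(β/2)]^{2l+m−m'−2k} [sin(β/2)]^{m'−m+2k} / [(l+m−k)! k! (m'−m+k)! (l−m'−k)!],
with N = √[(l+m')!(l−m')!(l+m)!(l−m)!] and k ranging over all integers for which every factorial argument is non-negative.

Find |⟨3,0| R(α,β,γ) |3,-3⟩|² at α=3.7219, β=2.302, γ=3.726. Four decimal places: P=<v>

Split into d^3_{0,-3}(β=2.302) × two z-phases.
Half-angle: c=0.407574, s=0.913172. N=√(6·6·1·720)=160.996894
Admissible k: 0..0 (factorial args all ≥0)
  k=0: (−1)^3·160.9969/(36)·0.4076^3·0.9132^3 = -0.230565
d^3_{0,-3}(2.302) = -0.230565
|D^3_{0,-3}|² = |d^3_{0,-3}(β)|² = (-0.230565)² = 0.053160 (the z-rotation phases have unit modulus)

P=0.0532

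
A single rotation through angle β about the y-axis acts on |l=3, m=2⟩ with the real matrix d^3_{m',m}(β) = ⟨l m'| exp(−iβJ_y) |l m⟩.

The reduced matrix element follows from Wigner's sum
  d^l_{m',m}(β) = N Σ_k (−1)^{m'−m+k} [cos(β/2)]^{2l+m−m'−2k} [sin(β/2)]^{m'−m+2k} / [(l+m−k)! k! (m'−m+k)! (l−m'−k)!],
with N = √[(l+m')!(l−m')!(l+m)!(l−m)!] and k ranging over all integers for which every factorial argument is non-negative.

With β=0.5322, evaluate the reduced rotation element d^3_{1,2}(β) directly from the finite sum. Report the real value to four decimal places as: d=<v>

d^3_{1,2}(β=0.5322) via Wigner's sum:
With c≡cos(β/2)=0.964804 and s≡sin(β/2)=0.262971, N=[24·2·120·1]^{1/2}=75.894664
The bounds max(0,m−m')=1 and min(l+m,l−m')=2 give 2 terms
  k=1: (−1)^0·75.8947/(24)·0.9648^5·0.2630^1 = +0.695188
  k=2: (−1)^1·75.8947/(12)·0.9648^3·0.2630^3 = -0.103293
d^3_{1,2}(0.5322) = +0.695188 -0.103293 = +0.591896

d=0.5919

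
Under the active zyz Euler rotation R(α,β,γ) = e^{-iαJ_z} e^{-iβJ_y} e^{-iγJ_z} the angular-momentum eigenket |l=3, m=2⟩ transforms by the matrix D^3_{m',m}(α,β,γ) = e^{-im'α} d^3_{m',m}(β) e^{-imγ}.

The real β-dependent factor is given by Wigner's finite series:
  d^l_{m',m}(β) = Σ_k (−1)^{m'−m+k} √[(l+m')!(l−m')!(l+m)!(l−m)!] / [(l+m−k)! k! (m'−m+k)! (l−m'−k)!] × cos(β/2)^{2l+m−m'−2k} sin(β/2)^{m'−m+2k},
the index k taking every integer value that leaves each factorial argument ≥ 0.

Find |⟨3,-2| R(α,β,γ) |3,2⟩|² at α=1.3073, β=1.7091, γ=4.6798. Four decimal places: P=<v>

Split into d^3_{-2,2}(β=1.7091) × two z-phases.
With c≡cos(β/2)=0.656558 and s≡sin(β/2)=0.754276, N=[1·120·120·1]^{1/2}=120.000000
k∈{4,5} keeps every argument non-negative
  k=4: (−1)^0·120.0000/(24)·0.6566^2·0.7543^4 = +0.697648
  k=5: (−1)^1·120.0000/(120)·0.6566^0·0.7543^6 = -0.184154
d^3_{-2,2}(1.7091) = +0.697648 -0.184154 = +0.513494
|D^3_{-2,2}|² = |d^3_{-2,2}(β)|² = (+0.513494)² = 0.263676 (the z-rotation phases have unit modulus)

P=0.2637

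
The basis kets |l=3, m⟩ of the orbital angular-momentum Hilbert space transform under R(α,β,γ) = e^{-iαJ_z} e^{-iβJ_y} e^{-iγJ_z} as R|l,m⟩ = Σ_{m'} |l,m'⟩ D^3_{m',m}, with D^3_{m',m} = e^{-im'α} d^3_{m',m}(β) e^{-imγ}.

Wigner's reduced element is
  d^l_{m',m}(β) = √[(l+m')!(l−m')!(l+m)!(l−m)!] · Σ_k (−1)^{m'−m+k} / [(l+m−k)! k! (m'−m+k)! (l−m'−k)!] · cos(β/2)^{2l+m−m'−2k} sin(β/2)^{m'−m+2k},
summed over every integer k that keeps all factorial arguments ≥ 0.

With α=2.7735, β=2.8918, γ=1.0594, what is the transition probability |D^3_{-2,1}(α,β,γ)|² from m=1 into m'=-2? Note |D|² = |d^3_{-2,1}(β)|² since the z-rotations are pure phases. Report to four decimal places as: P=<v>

P=0.1346

Split into d^3_{-2,1}(β=2.8918) × two z-phases.
Half-angle: c=0.124572, s=0.992211. N=√(1·120·24·2)=75.894664
The bounds max(0,m−m')=3 and min(l+m,l−m')=4 give 2 terms
  k=3: (−1)^0·75.8947/(12)·0.1246^3·0.9922^3 = +0.011943
  k=4: (−1)^1·75.8947/(24)·0.1246^1·0.9922^5 = -0.378826
d^3_{-2,1}(2.8918) = +0.011943 -0.378826 = -0.366883
|D^3_{-2,1}|² = |d^3_{-2,1}(β)|² = (-0.366883)² = 0.134603 (the z-rotation phases have unit modulus)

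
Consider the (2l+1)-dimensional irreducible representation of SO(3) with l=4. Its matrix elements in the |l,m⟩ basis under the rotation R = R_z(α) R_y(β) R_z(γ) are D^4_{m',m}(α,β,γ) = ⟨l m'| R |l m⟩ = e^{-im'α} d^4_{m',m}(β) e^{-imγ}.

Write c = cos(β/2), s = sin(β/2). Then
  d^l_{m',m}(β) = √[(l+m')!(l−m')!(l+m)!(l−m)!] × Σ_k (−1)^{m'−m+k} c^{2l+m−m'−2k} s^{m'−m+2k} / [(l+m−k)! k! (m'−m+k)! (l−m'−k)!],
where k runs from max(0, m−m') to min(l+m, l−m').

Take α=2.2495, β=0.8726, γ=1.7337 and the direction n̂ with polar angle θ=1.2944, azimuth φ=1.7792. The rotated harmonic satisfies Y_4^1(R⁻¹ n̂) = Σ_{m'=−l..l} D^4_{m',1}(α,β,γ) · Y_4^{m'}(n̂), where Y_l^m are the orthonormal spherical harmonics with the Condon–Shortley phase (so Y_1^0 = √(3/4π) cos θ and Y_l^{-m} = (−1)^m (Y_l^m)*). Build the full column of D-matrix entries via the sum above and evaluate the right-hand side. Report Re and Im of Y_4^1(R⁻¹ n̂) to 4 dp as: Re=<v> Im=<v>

Need the full column D^4_{m',1} for m'=−4..4 at α=2.2495, β=0.8726, γ=1.7337.
cos(β/2)=0.906321, sin(β/2)=0.422589
d^4_{-4,1}: single k=5 term ⇒ +0.075081;  D = +0.041752+0.062401i
d^4_{-3,1}: k∈[4..5] ⇒ +0.284656 -0.037132 = +0.247525;  D = +0.073718-0.236292i
d^4_{-2,1}: k∈[3..5] ⇒ +0.652651 -0.212835 +0.009254 = +0.449070;  D = -0.417650+0.165022i
d^4_{-1,1}: k∈[2..5] ⇒ +0.989760 -0.645540 +0.070172 -0.001017 = +0.413375;  D = +0.359595+0.203889i
d^4_{0,1}: k∈[1..4] ⇒ +0.949312 -1.238318 +0.269218 -0.009755 = -0.029543;  D = +0.004791+0.029152i
d^4_{1,1}: k∈[0..3] ⇒ +0.455258 -1.484640 +0.645540 -0.046781 = -0.430623;  D = +0.286909-0.321122i
d^4_{2,1}: k∈[0..2] ⇒ -0.900596 +0.978976 -0.141890 = -0.063511;  D = -0.063430-0.003205i
d^4_{3,1}: k∈[0..1] ⇒ +0.785598 -0.284656 = +0.500941;  D = -0.294405-0.405300i
d^4_{4,1}: single k=0 term ⇒ -0.345350;  D = +0.090075-0.333397i
Y_4^{m'}(θ=1.2944,φ=1.7792) and Σ D·Y over m':
  (+0.0418+0.0624i)·(+0.2548-0.2807i)  (+0.0737-0.2363i)·(+0.1780+0.2466i)  (-0.4176+0.1650i)·(+0.1355-0.0600i)  (+0.3596+0.2039i)·(+0.0637+0.3012i)  (+0.0048+0.0292i)·(+0.1016+0.0000i)  (+0.2869-0.3211i)·(-0.0637+0.3012i)  (-0.0634-0.0032i)·(+0.1355+0.0600i)  (-0.2944-0.4053i)·(-0.1780+0.2466i)  (+0.0901-0.3334i)·(+0.2548+0.2807i)
Y_4^1(R⁻¹ n̂) = +0.353742+0.194481i

Re=0.3537 Im=0.1945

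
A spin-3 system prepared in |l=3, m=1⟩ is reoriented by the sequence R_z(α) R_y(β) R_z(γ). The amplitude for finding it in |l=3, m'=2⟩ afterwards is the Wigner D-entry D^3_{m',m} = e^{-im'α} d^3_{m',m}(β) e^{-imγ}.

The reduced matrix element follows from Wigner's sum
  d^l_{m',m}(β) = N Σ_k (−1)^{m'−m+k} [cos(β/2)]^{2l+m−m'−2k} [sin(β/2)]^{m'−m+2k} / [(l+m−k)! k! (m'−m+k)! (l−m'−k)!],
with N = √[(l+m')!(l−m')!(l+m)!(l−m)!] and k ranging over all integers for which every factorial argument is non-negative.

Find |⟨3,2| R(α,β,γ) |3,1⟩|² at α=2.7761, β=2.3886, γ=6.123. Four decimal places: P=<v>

P=0.0543

First d^3_{2,1}(β=2.3886), then the phase factors e^{-i(2)α} and e^{-i(1)γ}:
With c≡cos(β/2)=0.367664 and s≡sin(β/2)=0.929959, N=[120·1·24·2]^{1/2}=75.894664
Admissible k: 0..1 (factorial args all ≥0)
  k=0: (−1)^1·75.8947/(24)·0.3677^5·0.9300^1 = -0.019757
  k=1: (−1)^2·75.8947/(12)·0.3677^3·0.9300^3 = +0.252799
d^3_{2,1}(2.3886) = -0.019757 +0.252799 = +0.233042
|D^3_{2,1}|² = |d^3_{2,1}(β)|² = (+0.233042)² = 0.054309 (the z-rotation phases have unit modulus)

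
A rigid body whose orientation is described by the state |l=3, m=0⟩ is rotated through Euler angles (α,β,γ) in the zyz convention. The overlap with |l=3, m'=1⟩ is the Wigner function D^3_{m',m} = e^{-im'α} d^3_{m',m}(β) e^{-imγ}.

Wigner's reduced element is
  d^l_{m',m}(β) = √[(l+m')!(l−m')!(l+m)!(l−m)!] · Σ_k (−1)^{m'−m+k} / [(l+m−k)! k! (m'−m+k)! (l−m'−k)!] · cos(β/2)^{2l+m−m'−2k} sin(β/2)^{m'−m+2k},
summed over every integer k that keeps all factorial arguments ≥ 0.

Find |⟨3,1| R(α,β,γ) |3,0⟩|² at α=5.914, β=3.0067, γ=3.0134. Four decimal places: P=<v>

P=0.0518

Split into d^3_{1,0}(β=3.0067) × two z-phases.
Half-angle: c=0.067395, s=0.997726. N=√(24·2·6·6)=41.569219
The bounds max(0,m−m')=0 and min(l+m,l−m')=2 give 3 terms
  k=0: (−1)^1·41.5692/(12)·0.0674^5·0.9977^1 = -0.000005
  k=1: (−1)^2·41.5692/(4)·0.0674^3·0.9977^3 = +0.003160
  k=2: (−1)^3·41.5692/(12)·0.0674^1·0.9977^5 = -0.230822
d^3_{1,0}(3.0067) = -0.000005 +0.003160 -0.230822 = -0.227667
|D^3_{1,0}|² = |d^3_{1,0}(β)|² = (-0.227667)² = 0.051832 (the z-rotation phases have unit modulus)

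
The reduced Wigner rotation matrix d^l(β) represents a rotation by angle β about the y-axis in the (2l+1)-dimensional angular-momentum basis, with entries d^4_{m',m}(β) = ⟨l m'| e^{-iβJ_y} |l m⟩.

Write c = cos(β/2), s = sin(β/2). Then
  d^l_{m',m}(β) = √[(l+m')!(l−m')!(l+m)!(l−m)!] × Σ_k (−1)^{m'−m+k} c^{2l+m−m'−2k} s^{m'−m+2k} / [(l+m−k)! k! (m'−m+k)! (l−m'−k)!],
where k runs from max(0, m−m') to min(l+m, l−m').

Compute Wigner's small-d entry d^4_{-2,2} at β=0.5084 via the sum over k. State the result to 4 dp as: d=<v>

d=0.0498

d^4_{-2,2}(β=0.5084) via Wigner's sum:
With c≡cos(β/2)=0.967865 and s≡sin(β/2)=0.251471, N=[2·720·720·2]^{1/2}=1440.000000
Admissible k: 4..6 (factorial args all ≥0)
  k=4: (−1)^0·1440.0000/(96)·0.9679^4·0.2515^4 = +0.052638
  k=5: (−1)^1·1440.0000/(120)·0.9679^2·0.2515^6 = -0.002843
  k=6: (−1)^2·1440.0000/(1440)·0.9679^0·0.2515^8 = +0.000016
d^4_{-2,2}(0.5084) = +0.052638 -0.002843 +0.000016 = +0.049812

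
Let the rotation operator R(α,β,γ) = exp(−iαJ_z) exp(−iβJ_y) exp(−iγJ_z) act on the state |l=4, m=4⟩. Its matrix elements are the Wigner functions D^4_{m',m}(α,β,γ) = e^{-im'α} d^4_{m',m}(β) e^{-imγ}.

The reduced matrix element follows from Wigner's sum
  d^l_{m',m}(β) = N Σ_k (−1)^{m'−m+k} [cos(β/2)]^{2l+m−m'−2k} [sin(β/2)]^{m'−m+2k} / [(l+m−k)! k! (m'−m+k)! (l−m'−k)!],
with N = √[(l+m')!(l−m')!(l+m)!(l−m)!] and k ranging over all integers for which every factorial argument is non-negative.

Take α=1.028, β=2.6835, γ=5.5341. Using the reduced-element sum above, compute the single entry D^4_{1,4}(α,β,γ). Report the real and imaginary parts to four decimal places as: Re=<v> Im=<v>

Re=-0.0016 Im=0.0038

First d^4_{1,4}(β=2.6835), then the phase factors e^{-i(1)α} and e^{-i(4)γ}:
With c≡cos(β/2)=0.227049 and s≡sin(β/2)=0.973883, N=[120·6·40320·1]^{1/2}=5387.986637
The bounds max(0,m−m')=3 and min(l+m,l−m')=3 give 1 term
  k=3: (−1)^0·5387.9866/(720)·0.2270^5·0.9739^3 = +0.004171
d^4_{1,4}(2.6835) = +0.004171
Phases: e^{-i·(1)·1.028}=+0.516532-0.856268i, e^{-i·(4)·5.5341}=-0.989470+0.144741i ⇒ D=-0.001615+0.003845i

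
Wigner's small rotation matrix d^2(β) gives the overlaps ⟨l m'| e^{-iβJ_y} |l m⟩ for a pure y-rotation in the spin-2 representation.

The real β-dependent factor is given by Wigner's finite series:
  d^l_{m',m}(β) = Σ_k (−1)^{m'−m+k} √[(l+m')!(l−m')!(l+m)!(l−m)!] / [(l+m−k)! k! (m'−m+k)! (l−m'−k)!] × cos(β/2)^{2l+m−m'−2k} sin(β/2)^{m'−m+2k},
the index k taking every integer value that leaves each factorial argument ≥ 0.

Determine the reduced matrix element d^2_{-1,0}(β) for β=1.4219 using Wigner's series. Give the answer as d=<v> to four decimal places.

d^2_{-1,0}(β=1.4219) via Wigner's sum:
With c≡cos(β/2)=0.757742 and s≡sin(β/2)=0.652554, N=[1·6·2·2]^{1/2}=4.898979
k∈{1,2} keeps every argument non-negative
  k=1: (−1)^0·4.8990/(2)·0.7577^3·0.6526^1 = +0.695435
  k=2: (−1)^1·4.8990/(2)·0.7577^1·0.6526^3 = -0.515758
d^2_{-1,0}(1.4219) = +0.695435 -0.515758 = +0.179677

d=0.1797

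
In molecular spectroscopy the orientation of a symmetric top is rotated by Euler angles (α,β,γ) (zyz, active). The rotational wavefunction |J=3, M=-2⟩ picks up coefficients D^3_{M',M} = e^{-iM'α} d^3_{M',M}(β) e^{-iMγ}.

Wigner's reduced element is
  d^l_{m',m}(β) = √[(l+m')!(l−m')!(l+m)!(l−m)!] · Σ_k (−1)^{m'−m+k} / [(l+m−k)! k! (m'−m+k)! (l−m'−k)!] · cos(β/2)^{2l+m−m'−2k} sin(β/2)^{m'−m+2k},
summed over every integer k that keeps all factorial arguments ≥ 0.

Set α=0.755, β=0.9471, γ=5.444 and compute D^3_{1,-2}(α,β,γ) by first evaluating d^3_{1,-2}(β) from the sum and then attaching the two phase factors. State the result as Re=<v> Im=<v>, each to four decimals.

Re=0.2790 Im=0.2389

Split into d^3_{1,-2}(β=0.9471) × two z-phases.
c=cos(0.9471/2)=0.889955, s=sin(0.9471/2)=0.456048; N=√[24·2·1·120]=75.894664
Admissible k: 0..1 (factorial args all ≥0)
  k=0: (−1)^3·75.8947/(12)·0.8900^3·0.4560^3 = -0.422831
  k=1: (−1)^4·75.8947/(24)·0.8900^1·0.4560^5 = +0.055517
d^3_{1,-2}(0.9471) = -0.422831 +0.055517 = -0.367315
Attach z-rotation phases: D = e^{-i(1)(0.755)}·(-0.367315)·e^{-i(-2)(5.444)} = +0.278983+0.238932i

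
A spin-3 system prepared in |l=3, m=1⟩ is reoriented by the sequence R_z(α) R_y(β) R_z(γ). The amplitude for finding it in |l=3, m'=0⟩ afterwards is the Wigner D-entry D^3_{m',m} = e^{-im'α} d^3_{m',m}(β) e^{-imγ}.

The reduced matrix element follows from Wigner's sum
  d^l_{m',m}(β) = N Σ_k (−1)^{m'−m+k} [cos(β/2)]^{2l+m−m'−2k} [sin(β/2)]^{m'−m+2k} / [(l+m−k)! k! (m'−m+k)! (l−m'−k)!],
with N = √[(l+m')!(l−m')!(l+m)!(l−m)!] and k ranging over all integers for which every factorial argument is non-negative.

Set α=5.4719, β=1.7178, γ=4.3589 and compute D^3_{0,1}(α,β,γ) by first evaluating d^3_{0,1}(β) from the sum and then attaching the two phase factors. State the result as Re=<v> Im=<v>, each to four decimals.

Re=0.1324 Im=-0.3587

First d^3_{0,1}(β=1.7178), then the phase factors e^{-i(0)α} and e^{-i(1)γ}:
c=cos(1.7178/2)=0.653271, s=sin(1.7178/2)=0.757124; N=√[6·6·24·2]=41.569219
k: max(0,(1)−(0))=1 … min(3+(1),3−(0))=3
  k=1: (−1)^0·41.5692/(12)·0.6533^5·0.7571^1 = +0.312050
  k=2: (−1)^1·41.5692/(4)·0.6533^3·0.7571^3 = -1.257457
  k=3: (−1)^2·41.5692/(12)·0.6533^1·0.7571^5 = +0.563015
d^3_{0,1}(1.7178) = +0.312050 -1.257457 +0.563015 = -0.382392
D = (+1.000000+0.000000i)·(-0.382392)·(-0.346173+0.938171i) = +0.132374-0.358749i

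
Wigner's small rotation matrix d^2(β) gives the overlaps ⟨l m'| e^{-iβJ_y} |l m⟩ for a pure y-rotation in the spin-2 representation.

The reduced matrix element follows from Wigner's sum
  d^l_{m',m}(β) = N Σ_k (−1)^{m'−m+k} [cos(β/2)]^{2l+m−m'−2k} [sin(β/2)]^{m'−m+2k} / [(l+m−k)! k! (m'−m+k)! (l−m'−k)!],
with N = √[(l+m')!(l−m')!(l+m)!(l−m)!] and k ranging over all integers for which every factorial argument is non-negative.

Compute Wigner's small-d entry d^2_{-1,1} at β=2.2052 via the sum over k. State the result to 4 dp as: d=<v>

d^2_{-1,1}(β=2.2052) via Wigner's sum:
c=cos(2.2052/2)=0.451277, s=sin(2.2052/2)=0.892384; N=√[1·6·6·1]=6.000000
k∈{2,3} keeps every argument non-negative
  k=2: (−1)^0·6.0000/(2)·0.4513^2·0.8924^2 = +0.486532
  k=3: (−1)^1·6.0000/(6)·0.4513^0·0.8924^4 = -0.634171
d^2_{-1,1}(2.2052) = +0.486532 -0.634171 = -0.147639

d=-0.1476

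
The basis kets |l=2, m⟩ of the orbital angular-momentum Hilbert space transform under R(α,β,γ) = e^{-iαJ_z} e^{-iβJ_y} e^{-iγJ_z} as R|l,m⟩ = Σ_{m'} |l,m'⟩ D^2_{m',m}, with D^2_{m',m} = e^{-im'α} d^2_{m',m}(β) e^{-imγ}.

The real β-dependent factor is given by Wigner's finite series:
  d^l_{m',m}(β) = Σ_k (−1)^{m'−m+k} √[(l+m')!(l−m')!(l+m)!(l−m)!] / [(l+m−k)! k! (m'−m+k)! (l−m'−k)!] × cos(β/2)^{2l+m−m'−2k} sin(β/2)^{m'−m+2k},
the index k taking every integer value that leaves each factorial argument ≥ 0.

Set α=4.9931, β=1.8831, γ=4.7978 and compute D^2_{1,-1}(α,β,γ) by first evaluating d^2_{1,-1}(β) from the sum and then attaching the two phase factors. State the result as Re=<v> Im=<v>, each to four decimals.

Re=0.2472 Im=-0.0489

D^2_{1,-1}(4.9931,1.8831,4.7978) = e^{-i·1·4.9931}·d^2_{1,-1}(1.8831)·e^{-i·-1·4.7978}. Compute d first:
Half-angle: c=0.588536, s=0.808471. N=√(6·1·1·6)=6.000000
Admissible k: 0..1 (factorial args all ≥0)
  k=0: (−1)^2·6.0000/(2)·0.5885^2·0.8085^2 = +0.679197
  k=1: (−1)^3·6.0000/(6)·0.5885^0·0.8085^4 = -0.427227
d^2_{1,-1}(1.8831) = +0.679197 -0.427227 = +0.251971
Phases: e^{-i·(1)·4.9931}=+0.277039+0.960859i, e^{-i·(-1)·4.7978}=+0.085307-0.996355i ⇒ D=+0.247180-0.048898i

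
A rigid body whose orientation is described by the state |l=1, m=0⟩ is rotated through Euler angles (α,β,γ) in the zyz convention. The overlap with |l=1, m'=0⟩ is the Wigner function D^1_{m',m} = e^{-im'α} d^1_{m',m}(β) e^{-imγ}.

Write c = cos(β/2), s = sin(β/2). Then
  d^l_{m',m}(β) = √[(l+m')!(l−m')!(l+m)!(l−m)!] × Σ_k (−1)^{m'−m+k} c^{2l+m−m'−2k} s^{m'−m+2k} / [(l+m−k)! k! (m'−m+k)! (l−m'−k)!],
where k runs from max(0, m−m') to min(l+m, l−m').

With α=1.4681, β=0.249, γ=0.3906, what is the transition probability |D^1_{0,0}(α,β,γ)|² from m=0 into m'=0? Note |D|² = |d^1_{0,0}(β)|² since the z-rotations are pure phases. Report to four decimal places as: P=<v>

P=0.9393

Split into d^1_{0,0}(β=0.249) × two z-phases.
c=cos(0.249/2)=0.992260, s=sin(0.249/2)=0.124179; N=√[1·1·1·1]=1.000000
k: max(0,(0)−(0))=0 … min(1+(0),1−(0))=1
  k=0: (−1)^0·1.0000/(1)·0.9923^2·0.1242^0 = +0.984580
  k=1: (−1)^1·1.0000/(1)·0.9923^0·0.1242^2 = -0.015420
d^1_{0,0}(0.249) = +0.984580 -0.015420 = +0.969159
|D^1_{0,0}|² = |d^1_{0,0}(β)|² = (+0.969159)² = 0.939270 (the z-rotation phases have unit modulus)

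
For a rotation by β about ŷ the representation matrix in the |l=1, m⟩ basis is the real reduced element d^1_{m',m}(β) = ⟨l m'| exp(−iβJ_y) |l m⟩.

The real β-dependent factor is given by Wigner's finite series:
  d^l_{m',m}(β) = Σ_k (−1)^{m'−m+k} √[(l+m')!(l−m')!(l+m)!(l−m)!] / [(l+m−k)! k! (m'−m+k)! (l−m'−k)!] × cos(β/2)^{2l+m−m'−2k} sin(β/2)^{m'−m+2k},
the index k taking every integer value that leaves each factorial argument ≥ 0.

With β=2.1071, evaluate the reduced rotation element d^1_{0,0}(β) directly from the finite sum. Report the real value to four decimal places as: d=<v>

d^1_{0,0}(β=2.1071) via Wigner's sum:
c=cos(2.1071/2)=0.494489, s=sin(2.1071/2)=0.869184; N=√[1·1·1·1]=1.000000
k: max(0,(0)−(0))=0 … min(1+(0),1−(0))=1
  k=0: (−1)^0·1.0000/(1)·0.4945^2·0.8692^0 = +0.244519
  k=1: (−1)^1·1.0000/(1)·0.4945^0·0.8692^2 = -0.755481
d^1_{0,0}(2.1071) = +0.244519 -0.755481 = -0.510962

d=-0.5110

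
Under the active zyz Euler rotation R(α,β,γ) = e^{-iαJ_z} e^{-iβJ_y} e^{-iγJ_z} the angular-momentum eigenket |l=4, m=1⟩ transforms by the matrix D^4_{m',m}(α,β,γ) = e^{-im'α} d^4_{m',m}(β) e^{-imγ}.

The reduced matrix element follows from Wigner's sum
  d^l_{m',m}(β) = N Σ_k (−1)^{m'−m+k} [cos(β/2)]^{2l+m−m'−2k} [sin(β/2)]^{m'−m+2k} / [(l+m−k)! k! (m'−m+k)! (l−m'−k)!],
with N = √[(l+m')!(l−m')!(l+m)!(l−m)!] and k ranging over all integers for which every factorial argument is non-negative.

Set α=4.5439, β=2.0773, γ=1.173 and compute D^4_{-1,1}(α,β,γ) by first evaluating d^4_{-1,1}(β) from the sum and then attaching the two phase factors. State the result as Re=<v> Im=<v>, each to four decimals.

D^4_{-1,1}(4.5439,2.0773,1.173) = e^{-i·-1·4.5439}·d^4_{-1,1}(2.0773)·e^{-i·1·1.173}. Compute d first:
Half-angle: c=0.507384, s=0.861720. N=√(6·120·120·6)=720.000000
The bounds max(0,m−m')=2 and min(l+m,l−m')=5 give 4 terms
  k=2: (−1)^0·720.0000/(72)·0.5074^6·0.8617^2 = +0.126693
  k=3: (−1)^1·720.0000/(24)·0.5074^4·0.8617^4 = -1.096310
  k=4: (−1)^2·720.0000/(48)·0.5074^2·0.8617^6 = +1.581110
  k=5: (−1)^3·720.0000/(720)·0.5074^0·0.8617^8 = -0.304039
d^4_{-1,1}(2.0773) = +0.126693 -1.096310 +1.581110 -0.304039 = +0.307454
D = (-0.167693-0.985839i)·(+0.307454)·(+0.387388-0.921917i) = -0.299406-0.069885i

Re=-0.2994 Im=-0.0699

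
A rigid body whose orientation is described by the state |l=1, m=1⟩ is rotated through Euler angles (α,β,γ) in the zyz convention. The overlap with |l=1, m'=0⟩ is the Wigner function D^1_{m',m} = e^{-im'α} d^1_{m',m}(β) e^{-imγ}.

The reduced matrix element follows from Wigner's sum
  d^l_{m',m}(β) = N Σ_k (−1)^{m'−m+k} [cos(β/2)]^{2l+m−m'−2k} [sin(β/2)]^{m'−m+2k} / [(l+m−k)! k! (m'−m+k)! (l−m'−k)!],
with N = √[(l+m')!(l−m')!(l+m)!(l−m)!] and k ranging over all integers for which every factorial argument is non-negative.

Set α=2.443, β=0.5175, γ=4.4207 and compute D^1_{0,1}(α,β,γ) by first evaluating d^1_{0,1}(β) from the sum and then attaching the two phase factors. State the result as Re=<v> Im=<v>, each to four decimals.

First d^1_{0,1}(β=0.5175), then the phase factors e^{-i(0)α} and e^{-i(1)γ}:
Half-angle: c=0.966711, s=0.255872. N=√(1·1·2·1)=1.414214
k∈{1} keeps every argument non-negative
  k=1: (−1)^0·1.4142/(1)·0.9667^1·0.2559^1 = +0.349812
d^1_{0,1}(0.5175) = +0.349812
Phases: e^{-i·(0)·2.443}=+1.000000+0.000000i, e^{-i·(1)·4.4207}=-0.287570+0.957760i ⇒ D=-0.100596+0.335036i

Re=-0.1006 Im=0.3350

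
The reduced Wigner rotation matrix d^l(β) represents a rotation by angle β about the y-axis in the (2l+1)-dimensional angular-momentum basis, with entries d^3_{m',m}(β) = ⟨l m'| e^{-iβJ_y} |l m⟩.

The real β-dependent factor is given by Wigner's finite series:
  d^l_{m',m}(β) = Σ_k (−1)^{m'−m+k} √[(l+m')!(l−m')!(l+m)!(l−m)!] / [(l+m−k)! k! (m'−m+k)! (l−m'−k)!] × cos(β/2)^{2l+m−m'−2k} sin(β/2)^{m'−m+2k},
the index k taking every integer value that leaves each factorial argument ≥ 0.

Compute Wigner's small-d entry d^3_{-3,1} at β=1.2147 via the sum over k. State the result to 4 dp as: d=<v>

d=0.2770

d^3_{-3,1}(β=1.2147) via Wigner's sum:
Half-angle: c=0.821163, s=0.570693. N=√(1·720·24·2)=185.903201
k∈{4} keeps every argument non-negative
  k=4: (−1)^0·185.9032/(48)·0.8212^2·0.5707^4 = +0.277023
d^3_{-3,1}(1.2147) = +0.277023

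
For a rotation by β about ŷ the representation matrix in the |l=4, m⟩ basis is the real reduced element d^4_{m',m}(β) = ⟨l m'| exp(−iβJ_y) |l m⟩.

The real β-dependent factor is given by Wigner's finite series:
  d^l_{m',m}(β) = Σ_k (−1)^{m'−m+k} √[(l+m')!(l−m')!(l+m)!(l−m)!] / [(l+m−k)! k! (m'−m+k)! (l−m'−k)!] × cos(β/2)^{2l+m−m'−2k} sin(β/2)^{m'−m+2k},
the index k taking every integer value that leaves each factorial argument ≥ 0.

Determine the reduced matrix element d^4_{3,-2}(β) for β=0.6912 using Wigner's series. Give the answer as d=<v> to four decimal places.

d^4_{3,-2}(β=0.6912) via Wigner's sum:
With c≡cos(β/2)=0.940872 and s≡sin(β/2)=0.338761, N=[5040·1·2·720]^{1/2}=2693.993318
k∈{0,1} keeps every argument non-negative
  k=0: (−1)^5·2693.9933/(240)·0.9409^3·0.3388^5 = -0.041711
  k=1: (−1)^6·2693.9933/(720)·0.9409^1·0.3388^7 = +0.001802
d^4_{3,-2}(0.6912) = -0.041711 +0.001802 = -0.039908

d=-0.0399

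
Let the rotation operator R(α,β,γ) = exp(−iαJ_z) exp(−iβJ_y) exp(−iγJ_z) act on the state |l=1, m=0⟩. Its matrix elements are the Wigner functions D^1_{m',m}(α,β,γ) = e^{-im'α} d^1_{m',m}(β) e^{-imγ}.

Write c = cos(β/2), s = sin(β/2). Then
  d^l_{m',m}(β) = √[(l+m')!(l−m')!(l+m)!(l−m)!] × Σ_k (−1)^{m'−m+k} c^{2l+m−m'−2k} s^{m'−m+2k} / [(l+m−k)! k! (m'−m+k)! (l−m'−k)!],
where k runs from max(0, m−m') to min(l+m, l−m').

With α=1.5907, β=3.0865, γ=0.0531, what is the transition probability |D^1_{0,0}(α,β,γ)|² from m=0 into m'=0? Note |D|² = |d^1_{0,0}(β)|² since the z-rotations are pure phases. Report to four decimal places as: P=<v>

P=0.9970

Split into d^1_{0,0}(β=3.0865) × two z-phases.
Half-angle: c=0.027543, s=0.999621. N=√(1·1·1·1)=1.000000
The bounds max(0,m−m')=0 and min(l+m,l−m')=1 give 2 terms
  k=0: (−1)^0·1.0000/(1)·0.0275^2·0.9996^0 = +0.000759
  k=1: (−1)^1·1.0000/(1)·0.0275^0·0.9996^2 = -0.999241
d^1_{0,0}(3.0865) = +0.000759 -0.999241 = -0.998483
|D^1_{0,0}|² = |d^1_{0,0}(β)|² = (-0.998483)² = 0.996968 (the z-rotation phases have unit modulus)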